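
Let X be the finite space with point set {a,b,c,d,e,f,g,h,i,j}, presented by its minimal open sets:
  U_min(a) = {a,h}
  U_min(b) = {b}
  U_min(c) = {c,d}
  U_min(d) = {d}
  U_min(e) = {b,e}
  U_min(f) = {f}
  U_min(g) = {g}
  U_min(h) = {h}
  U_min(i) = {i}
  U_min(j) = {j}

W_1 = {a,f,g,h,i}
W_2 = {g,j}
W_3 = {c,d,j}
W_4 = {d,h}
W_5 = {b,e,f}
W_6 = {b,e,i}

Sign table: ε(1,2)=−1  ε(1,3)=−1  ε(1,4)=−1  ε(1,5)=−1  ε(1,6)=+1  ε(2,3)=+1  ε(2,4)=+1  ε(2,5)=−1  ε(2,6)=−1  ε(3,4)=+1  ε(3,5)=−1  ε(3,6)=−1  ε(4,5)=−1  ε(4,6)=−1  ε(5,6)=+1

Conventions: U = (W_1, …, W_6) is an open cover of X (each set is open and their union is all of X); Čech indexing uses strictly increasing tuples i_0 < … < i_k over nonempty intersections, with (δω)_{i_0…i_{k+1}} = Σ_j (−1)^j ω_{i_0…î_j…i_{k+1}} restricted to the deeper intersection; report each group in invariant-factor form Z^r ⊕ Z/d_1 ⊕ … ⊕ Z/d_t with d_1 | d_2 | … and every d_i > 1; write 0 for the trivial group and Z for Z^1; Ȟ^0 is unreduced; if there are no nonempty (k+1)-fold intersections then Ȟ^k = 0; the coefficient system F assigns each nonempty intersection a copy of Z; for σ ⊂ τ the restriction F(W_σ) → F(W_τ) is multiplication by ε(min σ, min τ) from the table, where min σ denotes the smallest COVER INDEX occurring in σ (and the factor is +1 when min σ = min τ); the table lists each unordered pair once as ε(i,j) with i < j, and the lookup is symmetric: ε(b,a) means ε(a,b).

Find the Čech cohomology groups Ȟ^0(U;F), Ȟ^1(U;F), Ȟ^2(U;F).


Ȟ^0 ≅ 0,  Ȟ^1 ≅ Z ⊕ Z/2,  Ȟ^2 ≅ 0

cover nerve:
  W12={g} W14={h} W15={f} W16={i} W23={j} W34={d} W56={b,e}
C dims 6,7; δ0: rk 6, SNF 1^5·2
Ȟ^0: (6−6)−0=0 ⇒ 0
Ȟ^1: (7−0)−6=1 plus torsion [2] ⇒ Z ⊕ Z/2
Ȟ^2: (0−0)−0=0 ⇒ 0


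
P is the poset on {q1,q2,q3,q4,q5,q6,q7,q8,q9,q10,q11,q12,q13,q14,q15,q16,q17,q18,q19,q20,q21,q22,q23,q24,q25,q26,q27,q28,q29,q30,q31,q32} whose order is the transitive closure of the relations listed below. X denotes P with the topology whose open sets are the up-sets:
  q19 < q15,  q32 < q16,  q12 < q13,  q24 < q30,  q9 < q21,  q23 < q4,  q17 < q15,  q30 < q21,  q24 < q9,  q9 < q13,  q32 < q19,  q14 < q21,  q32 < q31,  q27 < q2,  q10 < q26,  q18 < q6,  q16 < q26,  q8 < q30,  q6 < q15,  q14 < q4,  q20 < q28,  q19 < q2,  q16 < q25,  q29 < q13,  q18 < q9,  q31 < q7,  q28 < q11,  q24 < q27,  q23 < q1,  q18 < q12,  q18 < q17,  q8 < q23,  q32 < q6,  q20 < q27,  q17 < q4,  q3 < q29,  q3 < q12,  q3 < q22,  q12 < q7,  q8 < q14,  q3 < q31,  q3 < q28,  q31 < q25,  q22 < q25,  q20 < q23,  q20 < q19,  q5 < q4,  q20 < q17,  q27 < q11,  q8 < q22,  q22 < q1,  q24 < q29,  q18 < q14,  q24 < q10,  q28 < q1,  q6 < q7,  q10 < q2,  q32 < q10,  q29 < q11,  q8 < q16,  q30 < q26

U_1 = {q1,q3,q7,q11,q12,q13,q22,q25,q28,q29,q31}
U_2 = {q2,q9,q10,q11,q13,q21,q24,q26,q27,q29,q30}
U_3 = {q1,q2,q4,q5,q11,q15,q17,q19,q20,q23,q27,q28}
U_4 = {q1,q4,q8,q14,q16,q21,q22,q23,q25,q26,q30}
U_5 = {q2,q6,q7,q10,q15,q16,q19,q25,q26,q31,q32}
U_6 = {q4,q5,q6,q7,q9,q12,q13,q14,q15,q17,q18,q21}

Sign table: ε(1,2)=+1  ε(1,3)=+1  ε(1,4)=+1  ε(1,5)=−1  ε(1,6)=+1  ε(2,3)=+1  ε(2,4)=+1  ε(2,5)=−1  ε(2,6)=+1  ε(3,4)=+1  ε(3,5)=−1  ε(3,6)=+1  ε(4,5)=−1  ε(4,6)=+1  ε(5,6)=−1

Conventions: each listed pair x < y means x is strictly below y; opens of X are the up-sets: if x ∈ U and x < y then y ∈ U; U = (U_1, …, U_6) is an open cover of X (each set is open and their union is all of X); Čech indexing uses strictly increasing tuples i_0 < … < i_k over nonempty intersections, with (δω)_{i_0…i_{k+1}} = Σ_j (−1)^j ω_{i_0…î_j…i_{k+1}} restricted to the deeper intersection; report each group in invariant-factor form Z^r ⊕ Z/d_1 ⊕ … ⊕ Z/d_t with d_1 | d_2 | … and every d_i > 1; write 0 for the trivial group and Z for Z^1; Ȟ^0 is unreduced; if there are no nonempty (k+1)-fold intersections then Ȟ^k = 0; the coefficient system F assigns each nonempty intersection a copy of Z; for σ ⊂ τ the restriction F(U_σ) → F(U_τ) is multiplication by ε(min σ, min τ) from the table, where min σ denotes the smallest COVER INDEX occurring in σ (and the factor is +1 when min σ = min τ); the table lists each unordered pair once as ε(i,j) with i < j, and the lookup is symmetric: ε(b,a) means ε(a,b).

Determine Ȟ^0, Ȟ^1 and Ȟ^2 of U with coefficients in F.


intersection data:
  U12={q11,q13,q29} U13={q1,q11,q28} U14={q1,q22,q25} U15={q7,q25,q31} U16={q7,q12,q13} U23={q2,q11,q27} U24={q21,q26,q30} U25={q2,q10,q26} U26={q9,q13,q21} U34={q1,q4,q23} U35={q2,q15,q19} U36={q4,q5,q15,q17} U45={q16,q25,q26} U46={q4,q14,q21} U56={q6,q7,q15}
  U123={q11} U126={q13} U134={q1} U145={q25} U156={q7} U235={q2} U245={q26} U246={q21} U346={q4} U356={q15}
C dims 6,15,10; δ0: rk 5, SNF 1^5; δ1: rk 10, SNF 1^9·2
Ȟ^0 = (6 − 5) − 0 = 1, so Ȟ^0 ≅ Z
Ȟ^1 = (15 − 10) − 5 = 0, so Ȟ^1 ≅ 0
Ȟ^2 = (10 − 0) − 10 = 0 plus torsion [2], so Ȟ^2 ≅ Z/2

Ȟ^0 ≅ Z; Ȟ^1 ≅ 0; Ȟ^2 ≅ Z/2


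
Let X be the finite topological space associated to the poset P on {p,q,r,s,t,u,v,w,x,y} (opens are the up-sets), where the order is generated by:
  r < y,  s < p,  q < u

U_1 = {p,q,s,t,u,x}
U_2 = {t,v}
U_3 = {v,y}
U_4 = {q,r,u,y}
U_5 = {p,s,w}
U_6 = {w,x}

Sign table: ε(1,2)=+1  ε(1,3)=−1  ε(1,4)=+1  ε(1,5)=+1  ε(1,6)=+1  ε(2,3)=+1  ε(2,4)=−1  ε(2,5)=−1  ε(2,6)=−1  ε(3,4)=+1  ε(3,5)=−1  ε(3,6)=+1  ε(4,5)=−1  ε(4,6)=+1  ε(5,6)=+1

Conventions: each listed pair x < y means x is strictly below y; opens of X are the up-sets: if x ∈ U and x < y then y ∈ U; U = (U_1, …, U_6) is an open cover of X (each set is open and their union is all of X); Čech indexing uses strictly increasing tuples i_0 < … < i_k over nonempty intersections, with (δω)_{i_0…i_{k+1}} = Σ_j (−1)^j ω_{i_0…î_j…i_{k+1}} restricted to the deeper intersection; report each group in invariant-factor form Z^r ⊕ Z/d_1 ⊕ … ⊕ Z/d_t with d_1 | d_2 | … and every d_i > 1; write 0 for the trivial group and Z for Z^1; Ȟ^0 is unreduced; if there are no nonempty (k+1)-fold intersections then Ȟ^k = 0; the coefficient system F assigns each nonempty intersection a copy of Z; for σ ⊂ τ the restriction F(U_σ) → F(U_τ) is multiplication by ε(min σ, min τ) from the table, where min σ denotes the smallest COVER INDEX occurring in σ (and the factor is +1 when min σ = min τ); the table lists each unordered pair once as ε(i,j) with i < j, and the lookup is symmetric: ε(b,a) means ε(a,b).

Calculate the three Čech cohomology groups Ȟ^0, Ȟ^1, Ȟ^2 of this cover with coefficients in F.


cover nerve:
  U12={t} U14={q,u} U15={p,s} U16={x} U23={v} U34={y} U56={w}
C dims 6,7; δ0: rk 5, SNF 1^5
Ȟ^0: (6−5)−0=1 ⇒ Z
Ȟ^1: (7−0)−5=2 ⇒ Z^2
Ȟ^2: (0−0)−0=0 ⇒ 0

Ȟ^0(U;F) ≅ Z, Ȟ^1(U;F) ≅ Z^2, Ȟ^2(U;F) ≅ 0


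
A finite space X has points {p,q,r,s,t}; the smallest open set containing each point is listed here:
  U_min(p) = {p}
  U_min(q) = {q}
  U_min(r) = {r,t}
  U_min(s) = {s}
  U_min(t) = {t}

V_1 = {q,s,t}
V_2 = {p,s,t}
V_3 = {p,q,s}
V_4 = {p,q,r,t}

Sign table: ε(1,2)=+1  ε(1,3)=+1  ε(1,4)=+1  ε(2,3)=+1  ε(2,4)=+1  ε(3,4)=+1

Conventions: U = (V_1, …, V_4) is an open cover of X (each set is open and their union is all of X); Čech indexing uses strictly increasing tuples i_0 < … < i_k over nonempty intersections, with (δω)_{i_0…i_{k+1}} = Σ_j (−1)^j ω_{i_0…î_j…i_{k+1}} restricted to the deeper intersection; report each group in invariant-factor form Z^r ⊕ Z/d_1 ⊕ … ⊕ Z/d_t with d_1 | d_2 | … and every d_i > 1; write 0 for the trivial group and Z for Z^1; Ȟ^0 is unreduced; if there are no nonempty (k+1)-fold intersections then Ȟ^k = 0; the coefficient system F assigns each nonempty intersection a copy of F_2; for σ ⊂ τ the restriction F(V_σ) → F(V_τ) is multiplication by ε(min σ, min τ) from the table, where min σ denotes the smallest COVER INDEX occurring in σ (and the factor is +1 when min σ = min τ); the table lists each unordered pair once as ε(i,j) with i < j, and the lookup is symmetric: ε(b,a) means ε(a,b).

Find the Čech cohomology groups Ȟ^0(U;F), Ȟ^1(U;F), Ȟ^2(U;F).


cover nerve:
  V12={s,t} V13={q,s} V14={q,t} V23={p,s} V24={p,t} V34={p,q}
  V123={s} V124={t} V134={q} V234={p}
C dims 4,6,4; δ0: rk_F2 3; δ1: rk_F2 3
Ȟ^0: (4−3)−0=1 ⇒ Z/2
Ȟ^1: (6−3)−3=0 ⇒ 0
Ȟ^2: (4−0)−3=1 ⇒ Z/2

Ȟ^0 = Z/2,  Ȟ^1 = 0,  Ȟ^2 = Z/2


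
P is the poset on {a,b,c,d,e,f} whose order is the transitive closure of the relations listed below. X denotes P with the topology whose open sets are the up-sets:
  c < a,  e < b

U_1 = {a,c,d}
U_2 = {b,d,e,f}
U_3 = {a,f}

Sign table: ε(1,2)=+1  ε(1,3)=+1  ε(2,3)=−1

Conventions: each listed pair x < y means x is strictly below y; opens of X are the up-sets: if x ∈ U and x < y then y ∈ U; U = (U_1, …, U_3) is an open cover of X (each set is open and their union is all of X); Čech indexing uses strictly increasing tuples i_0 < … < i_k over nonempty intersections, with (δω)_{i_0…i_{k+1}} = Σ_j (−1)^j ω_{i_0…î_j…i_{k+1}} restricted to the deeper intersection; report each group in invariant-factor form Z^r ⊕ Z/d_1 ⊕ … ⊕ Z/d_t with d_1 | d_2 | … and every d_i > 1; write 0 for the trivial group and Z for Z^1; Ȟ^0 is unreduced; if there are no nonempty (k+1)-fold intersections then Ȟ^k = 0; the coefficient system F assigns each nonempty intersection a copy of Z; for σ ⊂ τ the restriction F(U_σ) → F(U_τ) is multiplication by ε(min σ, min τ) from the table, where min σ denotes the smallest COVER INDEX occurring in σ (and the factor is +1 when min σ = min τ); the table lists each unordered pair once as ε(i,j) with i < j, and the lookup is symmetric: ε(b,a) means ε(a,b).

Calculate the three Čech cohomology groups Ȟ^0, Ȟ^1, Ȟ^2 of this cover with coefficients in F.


Ȟ^0 ≅ 0,  Ȟ^1 ≅ Z/2,  Ȟ^2 ≅ 0

cover nerve:
  U12={d} U13={a} U23={f}
C dims 3,3; δ0: rk 3, SNF 1^2·2
Ȟ^0: (3−3)−0=0 ⇒ 0
Ȟ^1: (3−0)−3=0 plus torsion [2] ⇒ Z/2
Ȟ^2: (0−0)−0=0 ⇒ 0


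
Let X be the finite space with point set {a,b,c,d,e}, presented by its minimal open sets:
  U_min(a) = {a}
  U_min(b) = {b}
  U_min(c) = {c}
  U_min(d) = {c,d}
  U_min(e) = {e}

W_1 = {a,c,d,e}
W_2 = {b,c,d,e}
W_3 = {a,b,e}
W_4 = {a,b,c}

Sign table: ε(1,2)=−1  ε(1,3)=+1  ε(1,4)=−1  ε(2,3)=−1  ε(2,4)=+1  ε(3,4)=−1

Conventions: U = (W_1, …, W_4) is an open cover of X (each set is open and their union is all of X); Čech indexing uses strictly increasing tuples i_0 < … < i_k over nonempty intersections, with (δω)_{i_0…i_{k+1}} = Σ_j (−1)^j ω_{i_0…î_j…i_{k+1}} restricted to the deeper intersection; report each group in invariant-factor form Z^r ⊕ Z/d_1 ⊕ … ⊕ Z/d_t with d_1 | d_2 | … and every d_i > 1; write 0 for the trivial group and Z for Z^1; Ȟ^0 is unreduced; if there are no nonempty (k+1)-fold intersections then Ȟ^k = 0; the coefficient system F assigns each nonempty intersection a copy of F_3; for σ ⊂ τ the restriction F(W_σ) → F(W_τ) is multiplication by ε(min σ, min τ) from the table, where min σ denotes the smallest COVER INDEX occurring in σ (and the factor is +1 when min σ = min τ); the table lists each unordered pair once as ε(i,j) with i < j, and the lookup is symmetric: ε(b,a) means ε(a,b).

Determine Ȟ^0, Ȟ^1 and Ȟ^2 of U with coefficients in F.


Ȟ^0(U;F) ≅ Z/3, Ȟ^1(U;F) ≅ 0, Ȟ^2(U;F) ≅ Z/3

nerve simplices:
  W12={c,d,e} W13={a,e} W14={a,c} W23={b,e} W24={b,c} W34={a,b}
  W123={e} W124={c} W134={a} W234={b}
C dims 4,6,4; δ0: rk_F3 3; δ1: rk_F3 3
degree 0: 4−3−0 = 1 → Ȟ^0 ≅ Z/3
degree 1: 6−3−3 = 0 → Ȟ^1 ≅ 0
degree 2: 4−0−3 = 1 → Ȟ^2 ≅ Z/3


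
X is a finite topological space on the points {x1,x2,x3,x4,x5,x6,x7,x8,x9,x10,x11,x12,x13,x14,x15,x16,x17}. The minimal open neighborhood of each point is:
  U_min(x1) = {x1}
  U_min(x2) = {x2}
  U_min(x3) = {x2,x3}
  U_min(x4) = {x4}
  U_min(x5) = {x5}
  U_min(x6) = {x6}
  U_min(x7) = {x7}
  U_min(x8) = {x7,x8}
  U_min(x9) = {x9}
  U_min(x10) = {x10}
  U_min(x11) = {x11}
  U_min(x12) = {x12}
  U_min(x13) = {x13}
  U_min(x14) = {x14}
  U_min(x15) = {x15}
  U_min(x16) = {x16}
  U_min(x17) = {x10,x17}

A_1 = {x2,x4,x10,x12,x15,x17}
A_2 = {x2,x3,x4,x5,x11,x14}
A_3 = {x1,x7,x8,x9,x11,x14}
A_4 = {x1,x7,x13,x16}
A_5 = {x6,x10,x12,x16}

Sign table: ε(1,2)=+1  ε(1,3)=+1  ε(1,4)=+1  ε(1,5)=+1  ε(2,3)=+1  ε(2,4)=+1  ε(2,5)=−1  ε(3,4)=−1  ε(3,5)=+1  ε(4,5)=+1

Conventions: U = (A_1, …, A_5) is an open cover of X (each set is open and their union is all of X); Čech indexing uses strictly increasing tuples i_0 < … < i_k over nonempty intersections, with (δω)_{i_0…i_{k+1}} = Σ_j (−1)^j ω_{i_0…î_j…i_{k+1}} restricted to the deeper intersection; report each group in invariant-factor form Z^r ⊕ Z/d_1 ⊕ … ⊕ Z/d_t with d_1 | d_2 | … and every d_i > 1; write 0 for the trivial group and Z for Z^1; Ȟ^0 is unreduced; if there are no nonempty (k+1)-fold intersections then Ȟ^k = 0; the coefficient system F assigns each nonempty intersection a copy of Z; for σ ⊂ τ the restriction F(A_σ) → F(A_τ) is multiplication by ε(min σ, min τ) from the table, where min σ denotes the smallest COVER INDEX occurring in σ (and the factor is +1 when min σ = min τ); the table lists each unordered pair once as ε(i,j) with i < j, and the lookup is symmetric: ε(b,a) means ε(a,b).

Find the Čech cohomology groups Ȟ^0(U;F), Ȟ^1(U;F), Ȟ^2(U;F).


Ȟ^0 = 0,  Ȟ^1 = Z/2,  Ȟ^2 = 0

nonempty intersections:
  A12={x2,x4} A15={x10,x12} A23={x11,x14} A34={x1,x7} A45={x16}
C dims 5,5; δ0: rk 5, SNF 1^4·2
Ȟ^0: (5−5)−0=0 ⇒ 0
Ȟ^1: (5−0)−5=0 plus torsion [2] ⇒ Z/2
Ȟ^2: (0−0)−0=0 ⇒ 0


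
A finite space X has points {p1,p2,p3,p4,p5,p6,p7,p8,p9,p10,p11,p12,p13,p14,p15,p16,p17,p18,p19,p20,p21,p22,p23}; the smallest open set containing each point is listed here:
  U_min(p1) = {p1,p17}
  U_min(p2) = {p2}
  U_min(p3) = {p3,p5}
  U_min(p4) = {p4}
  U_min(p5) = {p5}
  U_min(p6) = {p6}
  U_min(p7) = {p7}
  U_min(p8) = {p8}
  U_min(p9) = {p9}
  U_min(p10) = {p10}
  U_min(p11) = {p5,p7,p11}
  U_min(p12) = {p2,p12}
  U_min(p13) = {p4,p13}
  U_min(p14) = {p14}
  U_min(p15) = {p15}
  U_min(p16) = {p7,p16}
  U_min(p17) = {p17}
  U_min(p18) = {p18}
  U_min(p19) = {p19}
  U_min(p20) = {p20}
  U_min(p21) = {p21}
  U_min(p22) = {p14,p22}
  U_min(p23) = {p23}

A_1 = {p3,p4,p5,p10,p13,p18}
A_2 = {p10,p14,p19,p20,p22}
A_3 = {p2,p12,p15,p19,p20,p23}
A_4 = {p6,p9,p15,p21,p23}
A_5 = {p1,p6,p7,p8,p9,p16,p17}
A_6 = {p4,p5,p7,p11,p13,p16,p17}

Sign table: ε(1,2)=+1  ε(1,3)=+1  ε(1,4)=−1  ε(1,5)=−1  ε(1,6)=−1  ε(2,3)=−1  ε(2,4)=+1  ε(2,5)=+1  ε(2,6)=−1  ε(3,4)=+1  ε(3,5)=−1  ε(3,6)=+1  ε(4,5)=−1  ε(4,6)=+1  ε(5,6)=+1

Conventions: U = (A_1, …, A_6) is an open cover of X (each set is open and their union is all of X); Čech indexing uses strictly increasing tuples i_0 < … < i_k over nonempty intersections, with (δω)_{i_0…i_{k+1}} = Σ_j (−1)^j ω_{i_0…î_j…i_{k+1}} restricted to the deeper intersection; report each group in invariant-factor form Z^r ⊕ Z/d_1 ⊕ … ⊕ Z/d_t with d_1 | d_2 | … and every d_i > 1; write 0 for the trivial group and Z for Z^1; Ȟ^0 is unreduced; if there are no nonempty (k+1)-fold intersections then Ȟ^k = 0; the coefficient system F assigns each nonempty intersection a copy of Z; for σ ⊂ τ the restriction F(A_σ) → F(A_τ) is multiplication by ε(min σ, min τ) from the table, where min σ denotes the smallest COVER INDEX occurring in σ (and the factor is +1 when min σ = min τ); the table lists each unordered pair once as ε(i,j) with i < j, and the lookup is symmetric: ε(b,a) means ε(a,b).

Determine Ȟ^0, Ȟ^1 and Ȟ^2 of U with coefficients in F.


Ȟ^0 = 0; Ȟ^1 = Z/2; Ȟ^2 = 0

nonempty intersections:
  A12={p10} A16={p4,p5,p13} A23={p19,p20} A34={p15,p23} A45={p6,p9} A56={p7,p16,p17}
C dims 6,6; δ0: rk 6, SNF 1^5·2
Ȟ^0: (6−6)−0=0 ⇒ 0
Ȟ^1: (6−0)−6=0 plus torsion [2] ⇒ Z/2
Ȟ^2: (0−0)−0=0 ⇒ 0


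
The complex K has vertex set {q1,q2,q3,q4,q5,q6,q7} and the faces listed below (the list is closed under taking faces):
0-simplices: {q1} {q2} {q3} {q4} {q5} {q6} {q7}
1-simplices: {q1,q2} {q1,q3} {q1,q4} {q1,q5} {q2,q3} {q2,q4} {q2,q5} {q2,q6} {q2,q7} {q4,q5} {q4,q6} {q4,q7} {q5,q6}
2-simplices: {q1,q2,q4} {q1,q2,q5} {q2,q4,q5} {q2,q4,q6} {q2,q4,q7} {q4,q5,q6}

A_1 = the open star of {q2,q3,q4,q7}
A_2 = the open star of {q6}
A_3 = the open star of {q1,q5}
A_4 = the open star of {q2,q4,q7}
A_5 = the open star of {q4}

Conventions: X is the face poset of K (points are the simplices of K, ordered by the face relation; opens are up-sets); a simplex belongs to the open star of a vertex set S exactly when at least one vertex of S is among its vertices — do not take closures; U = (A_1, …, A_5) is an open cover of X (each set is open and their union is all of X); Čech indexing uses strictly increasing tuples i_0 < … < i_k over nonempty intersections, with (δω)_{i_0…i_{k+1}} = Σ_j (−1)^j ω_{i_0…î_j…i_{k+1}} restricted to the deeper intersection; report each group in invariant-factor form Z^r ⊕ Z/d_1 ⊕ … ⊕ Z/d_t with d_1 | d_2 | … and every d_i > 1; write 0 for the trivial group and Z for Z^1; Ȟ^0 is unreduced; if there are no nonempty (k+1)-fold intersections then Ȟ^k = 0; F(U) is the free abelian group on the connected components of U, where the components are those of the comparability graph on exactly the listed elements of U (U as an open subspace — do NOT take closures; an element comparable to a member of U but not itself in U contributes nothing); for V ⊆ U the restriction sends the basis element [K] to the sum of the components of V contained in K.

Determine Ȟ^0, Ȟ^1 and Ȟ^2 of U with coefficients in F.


Ȟ^0(U;F) ≅ Z,  Ȟ^1(U;F) ≅ Z,  Ȟ^2(U;F) ≅ 0

nerve of the cover:
  A1={{q2},{q3},{q4},{q7},{q1,q2},{q1,q3},{q1,q4},{q2,q3},{q2,q4},{q2,q5},{q2,q6},{q2,q7},{q4,q5},{q4,q6},{q4,q7},{q1,q2,q4},{q1,q2,q5},{q2,q4,q5},{q2,q4,q6},{q2,q4,q7},{q4,q5,q6}} A2={{q6},{q2,q6},{q4,q6},{q5,q6},{q2,q4,q6},{q4,q5,q6}} A3={{q1},{q5},{q1,q2},{q1,q3},{q1,q4},{q1,q5},{q2,q5},{q4,q5},{q5,q6},{q1,q2,q4},{q1,q2,q5},{q2,q4,q5},{q4,q5,q6}} A4={{q2},{q4},{q7},{q1,q2},{q1,q4},{q2,q3},{q2,q4},{q2,q5},{q2,q6},{q2,q7},{q4,q5},{q4,q6},{q4,q7},{q1,q2,q4},{q1,q2,q5},{q2,q4,q5},{q2,q4,q6},{q2,q4,q7},{q4,q5,q6}} A5={{q4},{q1,q4},{q2,q4},{q4,q5},{q4,q6},{q4,q7},{q1,q2,q4},{q2,q4,q5},{q2,q4,q6},{q2,q4,q7},{q4,q5,q6}}
  A12={{q2,q6},{q4,q6},{q2,q4,q6},{q4,q5,q6}} A13={{q1,q2},{q1,q3},{q1,q4},{q2,q5},{q4,q5},{q1,q2,q4},{q1,q2,q5},{q2,q4,q5},{q4,q5,q6}} A14={{q2},{q4},{q7},{q1,q2},{q1,q4},{q2,q3},{q2,q4},{q2,q5},{q2,q6},{q2,q7},{q4,q5},{q4,q6},{q4,q7},{q1,q2,q4},{q1,q2,q5},{q2,q4,q5},{q2,q4,q6},{q2,q4,q7},{q4,q5,q6}} A15={{q4},{q1,q4},{q2,q4},{q4,q5},{q4,q6},{q4,q7},{q1,q2,q4},{q2,q4,q5},{q2,q4,q6},{q2,q4,q7},{q4,q5,q6}} A23={{q5,q6},{q4,q5,q6}} A24={{q2,q6},{q4,q6},{q2,q4,q6},{q4,q5,q6}} A25={{q4,q6},{q2,q4,q6},{q4,q5,q6}} A34={{q1,q2},{q1,q4},{q2,q5},{q4,q5},{q1,q2,q4},{q1,q2,q5},{q2,q4,q5},{q4,q5,q6}} A35={{q1,q4},{q4,q5},{q1,q2,q4},{q2,q4,q5},{q4,q5,q6}} A45={{q4},{q1,q4},{q2,q4},{q4,q5},{q4,q6},{q4,q7},{q1,q2,q4},{q2,q4,q5},{q2,q4,q6},{q2,q4,q7},{q4,q5,q6}}
  A123={{q4,q5,q6}} A124={{q2,q6},{q4,q6},{q2,q4,q6},{q4,q5,q6}} A125={{q4,q6},{q2,q4,q6},{q4,q5,q6}} A134={{q1,q2},{q1,q4},{q2,q5},{q4,q5},{q1,q2,q4},{q1,q2,q5},{q2,q4,q5},{q4,q5,q6}} A135={{q1,q4},{q4,q5},{q1,q2,q4},{q2,q4,q5},{q4,q5,q6}} A145={{q4},{q1,q4},{q2,q4},{q4,q5},{q4,q6},{q4,q7},{q1,q2,q4},{q2,q4,q5},{q2,q4,q6},{q2,q4,q7},{q4,q5,q6}} A234={{q4,q5,q6}} A235={{q4,q5,q6}} A245={{q4,q6},{q2,q4,q6},{q4,q5,q6}} A345={{q1,q4},{q4,q5},{q1,q2,q4},{q2,q4,q5},{q4,q5,q6}}
  A1234={{q4,q5,q6}} A1235={{q4,q5,q6}} A1245={{q4,q6},{q2,q4,q6},{q4,q5,q6}} A1345={{q1,q4},{q4,q5},{q1,q2,q4},{q2,q4,q5},{q4,q5,q6}} A2345={{q4,q5,q6}}
  A12345={{q4,q5,q6}}
components per intersection:
  A1: {{q2},{q3},{q4},{q7},{q1,q2},{q1,q3},{q1,q4},{q2,q3},{q2,q4},{q2,q5},{q2,q6},{q2,q7},{q4,q5},{q4,q6},{q4,q7},{q1,q2,q4},{q1,q2,q5},{q2,q4,q5},{q2,q4,q6},{q2,q4,q7},{q4,q5,q6}}
  A2: {{q6},{q2,q6},{q4,q6},{q5,q6},{q2,q4,q6},{q4,q5,q6}}
  A3: {{q1},{q5},{q1,q2},{q1,q3},{q1,q4},{q1,q5},{q2,q5},{q4,q5},{q5,q6},{q1,q2,q4},{q1,q2,q5},{q2,q4,q5},{q4,q5,q6}}
  A4: {{q2},{q4},{q7},{q1,q2},{q1,q4},{q2,q3},{q2,q4},{q2,q5},{q2,q6},{q2,q7},{q4,q5},{q4,q6},{q4,q7},{q1,q2,q4},{q1,q2,q5},{q2,q4,q5},{q2,q4,q6},{q2,q4,q7},{q4,q5,q6}}
  A5: {{q4},{q1,q4},{q2,q4},{q4,q5},{q4,q6},{q4,q7},{q1,q2,q4},{q2,q4,q5},{q2,q4,q6},{q2,q4,q7},{q4,q5,q6}}
  A12: {{q2,q6},{q4,q6},{q2,q4,q6},{q4,q5,q6}}
  A13: {{q1,q2},{q1,q4},{q2,q5},{q4,q5},{q1,q2,q4},{q1,q2,q5},{q2,q4,q5},{q4,q5,q6}} {{q1,q3}}
  A14: {{q2},{q4},{q7},{q1,q2},{q1,q4},{q2,q3},{q2,q4},{q2,q5},{q2,q6},{q2,q7},{q4,q5},{q4,q6},{q4,q7},{q1,q2,q4},{q1,q2,q5},{q2,q4,q5},{q2,q4,q6},{q2,q4,q7},{q4,q5,q6}}
  A15: {{q4},{q1,q4},{q2,q4},{q4,q5},{q4,q6},{q4,q7},{q1,q2,q4},{q2,q4,q5},{q2,q4,q6},{q2,q4,q7},{q4,q5,q6}}
  A23: {{q5,q6},{q4,q5,q6}}
  A24: {{q2,q6},{q4,q6},{q2,q4,q6},{q4,q5,q6}}
  A25: {{q4,q6},{q2,q4,q6},{q4,q5,q6}}
  A34: {{q1,q2},{q1,q4},{q2,q5},{q4,q5},{q1,q2,q4},{q1,q2,q5},{q2,q4,q5},{q4,q5,q6}}
  A35: {{q1,q4},{q1,q2,q4}} {{q4,q5},{q2,q4,q5},{q4,q5,q6}}
  A45: {{q4},{q1,q4},{q2,q4},{q4,q5},{q4,q6},{q4,q7},{q1,q2,q4},{q2,q4,q5},{q2,q4,q6},{q2,q4,q7},{q4,q5,q6}}
  A123: {{q4,q5,q6}}
  A124: {{q2,q6},{q4,q6},{q2,q4,q6},{q4,q5,q6}}
  A125: {{q4,q6},{q2,q4,q6},{q4,q5,q6}}
  A134: {{q1,q2},{q1,q4},{q2,q5},{q4,q5},{q1,q2,q4},{q1,q2,q5},{q2,q4,q5},{q4,q5,q6}}
  A135: {{q1,q4},{q1,q2,q4}} {{q4,q5},{q2,q4,q5},{q4,q5,q6}}
  A145: {{q4},{q1,q4},{q2,q4},{q4,q5},{q4,q6},{q4,q7},{q1,q2,q4},{q2,q4,q5},{q2,q4,q6},{q2,q4,q7},{q4,q5,q6}}
  A234: {{q4,q5,q6}}
  A235: {{q4,q5,q6}}
  A245: {{q4,q6},{q2,q4,q6},{q4,q5,q6}}
  A345: {{q1,q4},{q1,q2,q4}} {{q4,q5},{q2,q4,q5},{q4,q5,q6}}
  A1234: {{q4,q5,q6}}
  A1235: {{q4,q5,q6}}
  A1245: {{q4,q6},{q2,q4,q6},{q4,q5,q6}}
  A1345: {{q1,q4},{q1,q2,q4}} {{q4,q5},{q2,q4,q5},{q4,q5,q6}}
  A2345: {{q4,q5,q6}}
  A12345: {{q4,q5,q6}}
C dims 5,12,12,6; δ0: rk 4, SNF 1^4; δ1: rk 7, SNF 1^7; δ2: rk 5, SNF 1^5
Ȟ^0 = (5 − 4) − 0 = 1, so Ȟ^0 ≅ Z
Ȟ^1 = (12 − 7) − 4 = 1, so Ȟ^1 ≅ Z
Ȟ^2 = (12 − 5) − 7 = 0, so Ȟ^2 ≅ 0


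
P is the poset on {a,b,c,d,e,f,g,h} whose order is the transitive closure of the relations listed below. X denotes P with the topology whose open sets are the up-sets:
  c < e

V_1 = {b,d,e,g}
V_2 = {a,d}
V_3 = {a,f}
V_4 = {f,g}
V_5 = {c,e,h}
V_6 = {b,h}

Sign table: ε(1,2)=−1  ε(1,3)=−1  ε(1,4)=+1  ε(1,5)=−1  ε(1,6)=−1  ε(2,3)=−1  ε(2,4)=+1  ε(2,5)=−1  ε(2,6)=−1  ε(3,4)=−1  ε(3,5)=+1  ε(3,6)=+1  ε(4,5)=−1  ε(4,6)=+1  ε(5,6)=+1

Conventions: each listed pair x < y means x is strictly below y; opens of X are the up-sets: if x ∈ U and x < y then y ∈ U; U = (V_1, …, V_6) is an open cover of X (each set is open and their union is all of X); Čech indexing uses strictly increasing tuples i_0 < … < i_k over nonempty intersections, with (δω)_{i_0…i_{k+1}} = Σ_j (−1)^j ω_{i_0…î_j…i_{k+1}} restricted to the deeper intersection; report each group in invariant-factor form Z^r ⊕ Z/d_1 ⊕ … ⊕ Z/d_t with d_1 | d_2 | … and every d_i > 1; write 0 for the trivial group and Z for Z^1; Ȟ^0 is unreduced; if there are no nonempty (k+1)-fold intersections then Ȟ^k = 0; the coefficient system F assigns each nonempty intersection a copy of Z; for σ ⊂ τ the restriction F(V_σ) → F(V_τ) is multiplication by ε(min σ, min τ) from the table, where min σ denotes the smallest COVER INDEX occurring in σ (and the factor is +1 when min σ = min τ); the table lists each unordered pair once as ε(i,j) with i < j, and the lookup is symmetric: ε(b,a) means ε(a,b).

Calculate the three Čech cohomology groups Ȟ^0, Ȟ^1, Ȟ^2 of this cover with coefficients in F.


Ȟ^0 = 0, Ȟ^1 = Z ⊕ Z/2 and Ȟ^2 = 0

nerve simplices:
  V12={d} V14={g} V15={e} V16={b} V23={a} V34={f} V56={h}
C dims 6,7; δ0: rk 6, SNF 1^5·2
degree 0: 6−6−0 = 0 → Ȟ^0 ≅ 0
degree 1: 7−0−6 = 1 plus torsion [2] → Ȟ^1 ≅ Z ⊕ Z/2
degree 2: 0−0−0 = 0 → Ȟ^2 ≅ 0


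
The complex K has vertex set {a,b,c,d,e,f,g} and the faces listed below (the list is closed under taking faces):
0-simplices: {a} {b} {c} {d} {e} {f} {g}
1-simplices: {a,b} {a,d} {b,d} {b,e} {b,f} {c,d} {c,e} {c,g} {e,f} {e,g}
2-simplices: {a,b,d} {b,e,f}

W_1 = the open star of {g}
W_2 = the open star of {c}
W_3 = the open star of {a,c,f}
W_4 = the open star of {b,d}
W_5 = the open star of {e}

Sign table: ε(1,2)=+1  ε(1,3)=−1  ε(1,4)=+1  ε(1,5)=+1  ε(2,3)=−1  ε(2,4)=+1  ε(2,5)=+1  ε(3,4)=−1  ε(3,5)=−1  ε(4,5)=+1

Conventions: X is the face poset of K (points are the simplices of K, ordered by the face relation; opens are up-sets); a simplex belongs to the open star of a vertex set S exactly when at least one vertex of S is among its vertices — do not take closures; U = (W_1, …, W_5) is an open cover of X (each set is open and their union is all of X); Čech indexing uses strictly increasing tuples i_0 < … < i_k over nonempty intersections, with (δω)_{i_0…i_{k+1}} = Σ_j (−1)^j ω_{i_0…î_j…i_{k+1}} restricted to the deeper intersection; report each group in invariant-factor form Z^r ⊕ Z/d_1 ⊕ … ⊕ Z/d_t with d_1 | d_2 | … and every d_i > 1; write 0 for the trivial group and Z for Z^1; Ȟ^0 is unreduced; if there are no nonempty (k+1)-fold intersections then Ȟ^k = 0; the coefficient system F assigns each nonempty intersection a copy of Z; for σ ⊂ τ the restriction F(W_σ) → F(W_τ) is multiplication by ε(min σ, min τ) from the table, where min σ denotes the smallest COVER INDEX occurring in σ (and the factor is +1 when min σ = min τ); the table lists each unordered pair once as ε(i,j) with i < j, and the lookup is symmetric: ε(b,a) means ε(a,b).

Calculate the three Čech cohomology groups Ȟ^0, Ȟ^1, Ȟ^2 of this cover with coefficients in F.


Ȟ^0 = Z, Ȟ^1 = Z and Ȟ^2 = 0

cover nerve:
  W1={{g},{c,g},{e,g}} W2={{c},{c,d},{c,e},{c,g}} W3={{a},{c},{f},{a,b},{a,d},{b,f},{c,d},{c,e},{c,g},{e,f},{a,b,d},{b,e,f}} W4={{b},{d},{a,b},{a,d},{b,d},{b,e},{b,f},{c,d},{a,b,d},{b,e,f}} W5={{e},{b,e},{c,e},{e,f},{e,g},{b,e,f}}
  W12={{c,g}} W13={{c,g}} W15={{e,g}} W23={{c},{c,d},{c,e},{c,g}} W24={{c,d}} W25={{c,e}} W34={{a,b},{a,d},{b,f},{c,d},{a,b,d},{b,e,f}} W35={{c,e},{e,f},{b,e,f}} W45={{b,e},{b,e,f}}
  W123={{c,g}} W234={{c,d}} W235={{c,e}} W345={{b,e,f}}
C dims 5,9,4; δ0: rk 4, SNF 1^4; δ1: rk 4, SNF 1^4
Ȟ^0: (5−4)−0=1 ⇒ Z
Ȟ^1: (9−4)−4=1 ⇒ Z
Ȟ^2: (4−0)−4=0 ⇒ 0


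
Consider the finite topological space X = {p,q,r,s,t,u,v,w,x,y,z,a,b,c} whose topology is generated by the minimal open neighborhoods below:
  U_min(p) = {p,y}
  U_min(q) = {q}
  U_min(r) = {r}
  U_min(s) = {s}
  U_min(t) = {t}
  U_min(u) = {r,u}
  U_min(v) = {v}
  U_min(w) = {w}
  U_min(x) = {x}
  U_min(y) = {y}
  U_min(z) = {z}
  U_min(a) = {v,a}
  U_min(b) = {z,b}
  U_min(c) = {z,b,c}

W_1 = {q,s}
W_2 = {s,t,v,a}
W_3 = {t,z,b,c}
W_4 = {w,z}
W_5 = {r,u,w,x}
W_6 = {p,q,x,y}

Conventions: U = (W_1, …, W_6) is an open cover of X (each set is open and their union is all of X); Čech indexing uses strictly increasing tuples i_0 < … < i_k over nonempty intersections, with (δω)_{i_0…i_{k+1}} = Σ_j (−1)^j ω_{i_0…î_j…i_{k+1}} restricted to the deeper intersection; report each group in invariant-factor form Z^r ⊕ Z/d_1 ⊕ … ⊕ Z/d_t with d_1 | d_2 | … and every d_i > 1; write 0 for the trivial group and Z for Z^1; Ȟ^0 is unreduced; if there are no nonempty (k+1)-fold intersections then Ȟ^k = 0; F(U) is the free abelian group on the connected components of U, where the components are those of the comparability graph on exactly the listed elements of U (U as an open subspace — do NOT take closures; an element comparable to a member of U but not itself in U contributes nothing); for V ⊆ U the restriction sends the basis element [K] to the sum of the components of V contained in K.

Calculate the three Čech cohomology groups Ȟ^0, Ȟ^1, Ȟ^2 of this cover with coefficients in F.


Ȟ^0 ≅ Z^9,  Ȟ^1 ≅ 0,  Ȟ^2 ≅ 0

nerve of the cover:
  W12={s} W16={q} W23={t} W34={z} W45={w} W56={x}
components per intersection:
  W1: {q} {s}
  W2: {s} {t} {v,a}
  W3: {t} {z,b,c}
  W4: {w} {z}
  W5: {r,u} {w} {x}
  W6: {p,y} {q} {x}
  W12: {s}
  W16: {q}
  W23: {t}
  W34: {z}
  W45: {w}
  W56: {x}
C dims 15,6; δ0: rk 6, SNF 1^6
Ȟ^0 = (15 − 6) − 0 = 9, so Ȟ^0 ≅ Z^9
Ȟ^1 = (6 − 0) − 6 = 0, so Ȟ^1 ≅ 0
Ȟ^2 = (0 − 0) − 0 = 0, so Ȟ^2 ≅ 0


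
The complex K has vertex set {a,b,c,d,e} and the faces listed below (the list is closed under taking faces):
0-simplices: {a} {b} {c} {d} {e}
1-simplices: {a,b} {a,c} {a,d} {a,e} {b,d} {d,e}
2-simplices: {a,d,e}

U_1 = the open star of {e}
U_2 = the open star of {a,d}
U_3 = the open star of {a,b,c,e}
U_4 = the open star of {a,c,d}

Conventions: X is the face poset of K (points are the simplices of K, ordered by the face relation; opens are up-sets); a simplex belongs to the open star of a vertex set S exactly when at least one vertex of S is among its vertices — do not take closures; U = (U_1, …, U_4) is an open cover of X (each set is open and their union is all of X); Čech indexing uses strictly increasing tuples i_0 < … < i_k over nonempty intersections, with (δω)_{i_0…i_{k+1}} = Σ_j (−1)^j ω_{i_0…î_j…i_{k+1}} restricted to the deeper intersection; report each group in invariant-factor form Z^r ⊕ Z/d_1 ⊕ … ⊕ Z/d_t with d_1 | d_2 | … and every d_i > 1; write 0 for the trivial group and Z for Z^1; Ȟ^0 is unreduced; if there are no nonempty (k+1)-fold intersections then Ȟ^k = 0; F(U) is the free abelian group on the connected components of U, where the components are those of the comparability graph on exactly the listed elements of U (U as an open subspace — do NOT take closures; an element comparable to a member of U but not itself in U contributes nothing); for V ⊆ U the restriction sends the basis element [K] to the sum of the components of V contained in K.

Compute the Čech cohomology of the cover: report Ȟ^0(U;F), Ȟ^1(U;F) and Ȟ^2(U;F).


nerve simplices:
  U1={{e},{a,e},{d,e},{a,d,e}} U2={{a},{d},{a,b},{a,c},{a,d},{a,e},{b,d},{d,e},{a,d,e}} U3={{a},{b},{c},{e},{a,b},{a,c},{a,d},{a,e},{b,d},{d,e},{a,d,e}} U4={{a},{c},{d},{a,b},{a,c},{a,d},{a,e},{b,d},{d,e},{a,d,e}}
  U12={{a,e},{d,e},{a,d,e}} U13={{e},{a,e},{d,e},{a,d,e}} U14={{a,e},{d,e},{a,d,e}} U23={{a},{a,b},{a,c},{a,d},{a,e},{b,d},{d,e},{a,d,e}} U24={{a},{d},{a,b},{a,c},{a,d},{a,e},{b,d},{d,e},{a,d,e}} U34={{a},{c},{a,b},{a,c},{a,d},{a,e},{b,d},{d,e},{a,d,e}}
  U123={{a,e},{d,e},{a,d,e}} U124={{a,e},{d,e},{a,d,e}} U134={{a,e},{d,e},{a,d,e}} U234={{a},{a,b},{a,c},{a,d},{a,e},{b,d},{d,e},{a,d,e}}
  U1234={{a,e},{d,e},{a,d,e}}
components per intersection:
  U1: {{e},{a,e},{d,e},{a,d,e}}
  U2: {{a},{d},{a,b},{a,c},{a,d},{a,e},{b,d},{d,e},{a,d,e}}
  U3: {{a},{b},{c},{e},{a,b},{a,c},{a,d},{a,e},{b,d},{d,e},{a,d,e}}
  U4: {{a},{c},{d},{a,b},{a,c},{a,d},{a,e},{b,d},{d,e},{a,d,e}}
  U12: {{a,e},{d,e},{a,d,e}}
  U13: {{e},{a,e},{d,e},{a,d,e}}
  U14: {{a,e},{d,e},{a,d,e}}
  U23: {{a},{a,b},{a,c},{a,d},{a,e},{d,e},{a,d,e}} {{b,d}}
  U24: {{a},{d},{a,b},{a,c},{a,d},{a,e},{b,d},{d,e},{a,d,e}}
  U34: {{a},{c},{a,b},{a,c},{a,d},{a,e},{d,e},{a,d,e}} {{b,d}}
  U123: {{a,e},{d,e},{a,d,e}}
  U124: {{a,e},{d,e},{a,d,e}}
  U134: {{a,e},{d,e},{a,d,e}}
  U234: {{a},{a,b},{a,c},{a,d},{a,e},{d,e},{a,d,e}} {{b,d}}
  U1234: {{a,e},{d,e},{a,d,e}}
C dims 4,8,5,1; δ0: rk 3, SNF 1^3; δ1: rk 4, SNF 1^4; δ2: rk 1, SNF 1^1
degree 0: 4−3−0 = 1 → Ȟ^0 ≅ Z
degree 1: 8−4−3 = 1 → Ȟ^1 ≅ Z
degree 2: 5−1−4 = 0 → Ȟ^2 ≅ 0

Ȟ^0 = Z, Ȟ^1 = Z and Ȟ^2 = 0


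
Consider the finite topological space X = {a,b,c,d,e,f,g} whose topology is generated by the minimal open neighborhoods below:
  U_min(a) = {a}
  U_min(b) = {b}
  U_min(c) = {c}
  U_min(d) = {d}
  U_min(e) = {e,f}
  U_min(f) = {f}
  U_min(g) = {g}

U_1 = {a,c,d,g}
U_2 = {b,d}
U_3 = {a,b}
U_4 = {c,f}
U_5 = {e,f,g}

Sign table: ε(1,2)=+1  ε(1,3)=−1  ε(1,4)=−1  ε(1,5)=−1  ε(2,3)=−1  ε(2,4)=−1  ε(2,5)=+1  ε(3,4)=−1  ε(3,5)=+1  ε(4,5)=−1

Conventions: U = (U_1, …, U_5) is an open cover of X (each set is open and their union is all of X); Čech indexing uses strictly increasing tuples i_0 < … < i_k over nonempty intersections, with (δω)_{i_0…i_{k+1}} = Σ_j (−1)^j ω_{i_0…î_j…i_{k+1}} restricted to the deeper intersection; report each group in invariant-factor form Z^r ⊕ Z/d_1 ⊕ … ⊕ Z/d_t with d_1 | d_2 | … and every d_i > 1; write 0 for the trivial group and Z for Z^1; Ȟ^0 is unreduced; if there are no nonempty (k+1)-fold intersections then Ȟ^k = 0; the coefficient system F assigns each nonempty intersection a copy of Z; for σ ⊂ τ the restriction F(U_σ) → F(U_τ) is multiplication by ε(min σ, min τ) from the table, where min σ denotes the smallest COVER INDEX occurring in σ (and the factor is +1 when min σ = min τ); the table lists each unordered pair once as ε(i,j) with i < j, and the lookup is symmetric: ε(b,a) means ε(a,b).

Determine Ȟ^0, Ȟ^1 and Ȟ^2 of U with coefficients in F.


Ȟ^0(U;F) ≅ 0, Ȟ^1(U;F) ≅ Z ⊕ Z/2, Ȟ^2(U;F) ≅ 0

nerve simplices:
  U12={d} U13={a} U14={c} U15={g} U23={b} U45={f}
C dims 5,6; δ0: rk 5, SNF 1^4·2
degree 0: 5−5−0 = 0 → Ȟ^0 ≅ 0
degree 1: 6−0−5 = 1 plus torsion [2] → Ȟ^1 ≅ Z ⊕ Z/2
degree 2: 0−0−0 = 0 → Ȟ^2 ≅ 0


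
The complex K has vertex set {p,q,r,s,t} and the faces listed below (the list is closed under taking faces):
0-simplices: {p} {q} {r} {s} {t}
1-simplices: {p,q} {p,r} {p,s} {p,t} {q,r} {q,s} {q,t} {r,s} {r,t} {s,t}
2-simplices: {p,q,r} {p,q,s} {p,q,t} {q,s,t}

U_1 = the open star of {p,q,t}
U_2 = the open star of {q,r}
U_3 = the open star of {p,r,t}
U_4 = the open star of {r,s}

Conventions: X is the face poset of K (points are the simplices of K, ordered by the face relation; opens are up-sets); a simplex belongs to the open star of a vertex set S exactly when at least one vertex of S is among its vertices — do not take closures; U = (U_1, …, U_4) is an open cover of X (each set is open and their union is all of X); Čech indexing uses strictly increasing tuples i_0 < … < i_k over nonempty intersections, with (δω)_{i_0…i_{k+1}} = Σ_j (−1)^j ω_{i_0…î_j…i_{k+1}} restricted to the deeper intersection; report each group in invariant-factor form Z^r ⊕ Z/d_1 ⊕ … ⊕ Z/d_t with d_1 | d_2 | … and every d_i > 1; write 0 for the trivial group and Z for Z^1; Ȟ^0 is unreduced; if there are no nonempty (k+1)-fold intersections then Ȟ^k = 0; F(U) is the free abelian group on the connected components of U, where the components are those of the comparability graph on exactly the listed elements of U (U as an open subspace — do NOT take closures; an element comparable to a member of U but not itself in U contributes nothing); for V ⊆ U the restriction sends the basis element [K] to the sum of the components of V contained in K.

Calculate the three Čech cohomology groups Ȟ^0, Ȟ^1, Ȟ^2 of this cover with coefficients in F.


Ȟ^0 ≅ Z, Ȟ^1 ≅ Z and Ȟ^2 ≅ 0

nerve of the cover:
  U1={{p},{q},{t},{p,q},{p,r},{p,s},{p,t},{q,r},{q,s},{q,t},{r,t},{s,t},{p,q,r},{p,q,s},{p,q,t},{q,s,t}} U2={{q},{r},{p,q},{p,r},{q,r},{q,s},{q,t},{r,s},{r,t},{p,q,r},{p,q,s},{p,q,t},{q,s,t}} U3={{p},{r},{t},{p,q},{p,r},{p,s},{p,t},{q,r},{q,t},{r,s},{r,t},{s,t},{p,q,r},{p,q,s},{p,q,t},{q,s,t}} U4={{r},{s},{p,r},{p,s},{q,r},{q,s},{r,s},{r,t},{s,t},{p,q,r},{p,q,s},{q,s,t}}
  U12={{q},{p,q},{p,r},{q,r},{q,s},{q,t},{r,t},{p,q,r},{p,q,s},{p,q,t},{q,s,t}} U13={{p},{t},{p,q},{p,r},{p,s},{p,t},{q,r},{q,t},{r,t},{s,t},{p,q,r},{p,q,s},{p,q,t},{q,s,t}} U14={{p,r},{p,s},{q,r},{q,s},{r,t},{s,t},{p,q,r},{p,q,s},{q,s,t}} U23={{r},{p,q},{p,r},{q,r},{q,t},{r,s},{r,t},{p,q,r},{p,q,s},{p,q,t},{q,s,t}} U24={{r},{p,r},{q,r},{q,s},{r,s},{r,t},{p,q,r},{p,q,s},{q,s,t}} U34={{r},{p,r},{p,s},{q,r},{r,s},{r,t},{s,t},{p,q,r},{p,q,s},{q,s,t}}
  U123={{p,q},{p,r},{q,r},{q,t},{r,t},{p,q,r},{p,q,s},{p,q,t},{q,s,t}} U124={{p,r},{q,r},{q,s},{r,t},{p,q,r},{p,q,s},{q,s,t}} U134={{p,r},{p,s},{q,r},{r,t},{s,t},{p,q,r},{p,q,s},{q,s,t}} U234={{r},{p,r},{q,r},{r,s},{r,t},{p,q,r},{p,q,s},{q,s,t}}
  U1234={{p,r},{q,r},{r,t},{p,q,r},{p,q,s},{q,s,t}}
components per intersection:
  U1: {{p},{q},{t},{p,q},{p,r},{p,s},{p,t},{q,r},{q,s},{q,t},{r,t},{s,t},{p,q,r},{p,q,s},{p,q,t},{q,s,t}}
  U2: {{q},{r},{p,q},{p,r},{q,r},{q,s},{q,t},{r,s},{r,t},{p,q,r},{p,q,s},{p,q,t},{q,s,t}}
  U3: {{p},{r},{t},{p,q},{p,r},{p,s},{p,t},{q,r},{q,t},{r,s},{r,t},{s,t},{p,q,r},{p,q,s},{p,q,t},{q,s,t}}
  U4: {{r},{s},{p,r},{p,s},{q,r},{q,s},{r,s},{r,t},{s,t},{p,q,r},{p,q,s},{q,s,t}}
  U12: {{q},{p,q},{p,r},{q,r},{q,s},{q,t},{p,q,r},{p,q,s},{p,q,t},{q,s,t}} {{r,t}}
  U13: {{p},{t},{p,q},{p,r},{p,s},{p,t},{q,r},{q,t},{r,t},{s,t},{p,q,r},{p,q,s},{p,q,t},{q,s,t}}
  U14: {{p,r},{q,r},{p,q,r}} {{p,s},{q,s},{s,t},{p,q,s},{q,s,t}} {{r,t}}
  U23: {{r},{p,q},{p,r},{q,r},{q,t},{r,s},{r,t},{p,q,r},{p,q,s},{p,q,t},{q,s,t}}
  U24: {{r},{p,r},{q,r},{r,s},{r,t},{p,q,r}} {{q,s},{p,q,s},{q,s,t}}
  U34: {{r},{p,r},{q,r},{r,s},{r,t},{p,q,r}} {{p,s},{p,q,s}} {{s,t},{q,s,t}}
  U123: {{p,q},{p,r},{q,r},{q,t},{p,q,r},{p,q,s},{p,q,t},{q,s,t}} {{r,t}}
  U124: {{p,r},{q,r},{p,q,r}} {{q,s},{p,q,s},{q,s,t}} {{r,t}}
  U134: {{p,r},{q,r},{p,q,r}} {{p,s},{p,q,s}} {{r,t}} {{s,t},{q,s,t}}
  U234: {{r},{p,r},{q,r},{r,s},{r,t},{p,q,r}} {{p,q,s}} {{q,s,t}}
  U1234: {{p,r},{q,r},{p,q,r}} {{r,t}} {{p,q,s}} {{q,s,t}}
C dims 4,12,12,4; δ0: rk 3, SNF 1^3; δ1: rk 8, SNF 1^8; δ2: rk 4, SNF 1^4
Ȟ^0 = (4 − 3) − 0 = 1, so Ȟ^0 ≅ Z
Ȟ^1 = (12 − 8) − 3 = 1, so Ȟ^1 ≅ Z
Ȟ^2 = (12 − 4) − 8 = 0, so Ȟ^2 ≅ 0


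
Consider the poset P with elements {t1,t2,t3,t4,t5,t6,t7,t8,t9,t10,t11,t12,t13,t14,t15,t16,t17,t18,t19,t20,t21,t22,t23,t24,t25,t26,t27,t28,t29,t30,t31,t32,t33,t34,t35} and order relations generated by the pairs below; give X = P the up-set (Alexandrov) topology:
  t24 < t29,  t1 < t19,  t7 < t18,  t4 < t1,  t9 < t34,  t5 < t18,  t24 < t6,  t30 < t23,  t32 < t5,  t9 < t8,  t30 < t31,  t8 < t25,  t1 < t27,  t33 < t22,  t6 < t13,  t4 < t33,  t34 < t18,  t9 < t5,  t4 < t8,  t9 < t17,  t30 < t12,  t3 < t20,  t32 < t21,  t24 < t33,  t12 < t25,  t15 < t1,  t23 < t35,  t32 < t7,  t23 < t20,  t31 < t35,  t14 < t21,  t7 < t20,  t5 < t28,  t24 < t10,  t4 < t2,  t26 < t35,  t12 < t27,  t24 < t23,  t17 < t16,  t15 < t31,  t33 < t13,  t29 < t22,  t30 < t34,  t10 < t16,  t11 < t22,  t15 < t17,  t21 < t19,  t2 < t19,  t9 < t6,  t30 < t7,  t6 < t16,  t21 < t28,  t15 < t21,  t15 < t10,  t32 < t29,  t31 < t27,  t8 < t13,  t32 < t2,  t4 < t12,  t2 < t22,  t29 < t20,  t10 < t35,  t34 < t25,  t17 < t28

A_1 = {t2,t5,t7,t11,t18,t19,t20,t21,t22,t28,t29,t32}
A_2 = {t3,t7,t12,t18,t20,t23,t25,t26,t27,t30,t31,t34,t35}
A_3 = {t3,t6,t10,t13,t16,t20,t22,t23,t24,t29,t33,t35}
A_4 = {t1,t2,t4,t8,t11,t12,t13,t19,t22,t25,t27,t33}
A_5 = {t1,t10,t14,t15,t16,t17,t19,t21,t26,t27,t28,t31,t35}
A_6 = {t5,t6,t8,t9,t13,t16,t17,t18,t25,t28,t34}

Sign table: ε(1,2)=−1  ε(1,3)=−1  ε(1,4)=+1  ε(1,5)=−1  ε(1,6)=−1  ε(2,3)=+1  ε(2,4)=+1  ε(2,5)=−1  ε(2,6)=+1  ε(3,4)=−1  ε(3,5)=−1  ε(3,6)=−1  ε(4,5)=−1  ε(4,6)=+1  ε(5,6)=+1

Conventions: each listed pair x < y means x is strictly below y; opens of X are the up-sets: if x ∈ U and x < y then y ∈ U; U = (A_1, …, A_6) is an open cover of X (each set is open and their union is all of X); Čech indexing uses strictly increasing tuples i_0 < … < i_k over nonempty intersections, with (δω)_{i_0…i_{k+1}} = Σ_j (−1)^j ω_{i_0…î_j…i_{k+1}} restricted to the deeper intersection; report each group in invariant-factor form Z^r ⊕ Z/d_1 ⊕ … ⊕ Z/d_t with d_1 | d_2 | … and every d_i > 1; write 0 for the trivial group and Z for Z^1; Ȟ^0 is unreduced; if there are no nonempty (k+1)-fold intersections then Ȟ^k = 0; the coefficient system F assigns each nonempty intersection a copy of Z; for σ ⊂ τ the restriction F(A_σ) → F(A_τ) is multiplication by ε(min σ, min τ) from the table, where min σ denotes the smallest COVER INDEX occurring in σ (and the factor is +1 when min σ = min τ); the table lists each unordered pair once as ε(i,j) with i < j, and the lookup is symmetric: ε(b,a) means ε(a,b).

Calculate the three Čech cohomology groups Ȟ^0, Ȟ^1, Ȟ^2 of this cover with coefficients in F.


nonempty intersections:
  A12={t7,t18,t20} A13={t20,t22,t29} A14={t2,t11,t19,t22} A15={t19,t21,t28} A16={t5,t18,t28} A23={t3,t20,t23,t35} A24={t12,t25,t27} A25={t26,t27,t31,t35} A26={t18,t25,t34} A34={t13,t22,t33} A35={t10,t16,t35} A36={t6,t13,t16} A45={t1,t19,t27} A46={t8,t13,t25} A56={t16,t17,t28}
  A123={t20} A126={t18} A134={t22} A145={t19} A156={t28} A235={t35} A245={t27} A246={t25} A346={t13} A356={t16}
C dims 6,15,10; δ0: rk 6, SNF 1^5·2; δ1: rk 9, SNF 1^9
Ȟ^0: (6−6)−0=0 ⇒ 0
Ȟ^1: (15−9)−6=0 plus torsion [2] ⇒ Z/2
Ȟ^2: (10−0)−9=1 ⇒ Z

Ȟ^0 = 0, Ȟ^1 = Z/2, Ȟ^2 = Z
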